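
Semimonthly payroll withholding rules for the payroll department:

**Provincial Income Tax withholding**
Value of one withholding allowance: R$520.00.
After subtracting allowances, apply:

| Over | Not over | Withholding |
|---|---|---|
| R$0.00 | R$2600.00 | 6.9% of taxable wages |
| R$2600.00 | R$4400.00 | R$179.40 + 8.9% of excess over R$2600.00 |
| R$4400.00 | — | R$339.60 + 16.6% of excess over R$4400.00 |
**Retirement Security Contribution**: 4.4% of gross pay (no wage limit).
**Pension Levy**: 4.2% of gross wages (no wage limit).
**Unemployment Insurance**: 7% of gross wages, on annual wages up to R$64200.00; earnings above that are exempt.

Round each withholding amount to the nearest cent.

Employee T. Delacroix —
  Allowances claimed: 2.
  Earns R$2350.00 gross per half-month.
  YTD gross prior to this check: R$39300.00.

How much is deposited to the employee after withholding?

R$1893.01

Provincial Income Tax: taxable = R$2350.00 − 2×R$520.00 = R$1310.00
  6.9% × R$1310.00 = R$90.39
Retirement Security Contribution: 4.4% × R$2350.00 = R$103.40
Pension Levy: 4.2% × R$2350.00 = R$98.70
Unemployment Insurance: 7% × R$2350.00 = R$164.50
Total withheld: R$90.39 + R$103.40 + R$98.70 + R$164.50 = R$456.99
Net pay: R$2350.00 − R$456.99 = R$1893.01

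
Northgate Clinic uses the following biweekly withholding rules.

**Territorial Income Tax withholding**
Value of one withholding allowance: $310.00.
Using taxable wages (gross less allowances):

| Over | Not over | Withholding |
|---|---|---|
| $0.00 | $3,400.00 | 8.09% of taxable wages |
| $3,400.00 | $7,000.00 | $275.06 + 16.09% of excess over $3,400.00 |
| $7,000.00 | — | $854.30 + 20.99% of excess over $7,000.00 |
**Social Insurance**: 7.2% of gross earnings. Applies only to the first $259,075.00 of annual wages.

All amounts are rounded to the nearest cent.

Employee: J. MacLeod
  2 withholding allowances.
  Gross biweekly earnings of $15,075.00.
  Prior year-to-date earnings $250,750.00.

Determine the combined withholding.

$3,018.50

Territorial Income Tax: taxable = $15,075.00 − 2×$310.00 = $14,455.00
  $854.30 + 20.99% × ($14,455.00 − $7,000.00) = $854.30 + 20.99% × $7,455.00 = $2,419.10
Social Insurance: cap $259,075.00 − YTD $250,750.00 = $8,325.00 subject; 7.2% × $8,325.00 = $599.40
Total: $2,419.10 + $599.40 = $3,018.50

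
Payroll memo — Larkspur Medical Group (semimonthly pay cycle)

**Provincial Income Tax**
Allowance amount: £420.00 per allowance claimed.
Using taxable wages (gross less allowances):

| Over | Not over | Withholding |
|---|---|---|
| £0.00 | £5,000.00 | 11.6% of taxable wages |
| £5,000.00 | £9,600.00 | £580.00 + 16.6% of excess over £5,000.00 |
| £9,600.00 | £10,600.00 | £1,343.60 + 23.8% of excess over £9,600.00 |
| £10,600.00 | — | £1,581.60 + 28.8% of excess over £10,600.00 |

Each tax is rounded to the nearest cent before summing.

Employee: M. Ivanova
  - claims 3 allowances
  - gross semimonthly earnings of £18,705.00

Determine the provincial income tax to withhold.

Provincial Income Tax: taxable = £18,705.00 − 3×£420.00 = £17,445.00
  £1,581.60 + 28.8% × (£17,445.00 − £10,600.00) = £1,581.60 + 28.8% × £6,845.00 = £3,552.96

£3,552.96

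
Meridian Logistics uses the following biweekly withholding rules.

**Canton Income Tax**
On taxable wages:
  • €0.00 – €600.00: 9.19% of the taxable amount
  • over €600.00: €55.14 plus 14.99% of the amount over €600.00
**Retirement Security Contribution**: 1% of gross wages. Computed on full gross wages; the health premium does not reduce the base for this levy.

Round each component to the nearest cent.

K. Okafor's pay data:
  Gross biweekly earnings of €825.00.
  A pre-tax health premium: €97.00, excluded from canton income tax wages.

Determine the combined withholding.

€82.58

Canton Income Tax: taxable = €825.00 − €97.00 = €728.00
  €55.14 + 14.99% × (€728.00 − €600.00) = €55.14 + 14.99% × €128.00 = €74.33
Retirement Security Contribution: 1% × €825.00 = €8.25
Total: €74.33 + €8.25 = €82.58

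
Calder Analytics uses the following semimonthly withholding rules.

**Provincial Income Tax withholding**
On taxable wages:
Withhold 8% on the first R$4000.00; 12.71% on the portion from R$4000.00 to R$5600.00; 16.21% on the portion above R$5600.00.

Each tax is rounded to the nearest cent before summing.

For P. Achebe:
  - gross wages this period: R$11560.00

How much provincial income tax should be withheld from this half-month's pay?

Provincial Income Tax: taxable = R$11560.00
  R$523.36 + 16.21% × (R$11560.00 − R$5600.00) = R$523.36 + 16.21% × R$5960.00 = R$1489.48

R$1489.48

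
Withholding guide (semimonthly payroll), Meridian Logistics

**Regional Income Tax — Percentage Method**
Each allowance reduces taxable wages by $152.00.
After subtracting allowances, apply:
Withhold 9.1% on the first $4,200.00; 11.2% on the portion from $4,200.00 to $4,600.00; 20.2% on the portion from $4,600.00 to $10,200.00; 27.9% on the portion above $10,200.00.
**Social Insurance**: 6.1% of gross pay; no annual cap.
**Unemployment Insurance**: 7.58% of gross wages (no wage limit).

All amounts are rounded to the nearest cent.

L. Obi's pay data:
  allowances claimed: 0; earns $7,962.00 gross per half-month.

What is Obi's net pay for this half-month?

Regional Income Tax: taxable = $7,962.00
  $427.00 + 20.2% × ($7,962.00 − $4,600.00) = $427.00 + 20.2% × $3,362.00 = $1,106.12
Social Insurance: 6.1% × $7,962.00 = $485.68
Unemployment Insurance: 7.58% × $7,962.00 = $603.52
Total withheld: $1,106.12 + $485.68 + $603.52 = $2,195.32
Net pay: $7,962.00 − $2,195.32 = $5,766.68

$5,766.68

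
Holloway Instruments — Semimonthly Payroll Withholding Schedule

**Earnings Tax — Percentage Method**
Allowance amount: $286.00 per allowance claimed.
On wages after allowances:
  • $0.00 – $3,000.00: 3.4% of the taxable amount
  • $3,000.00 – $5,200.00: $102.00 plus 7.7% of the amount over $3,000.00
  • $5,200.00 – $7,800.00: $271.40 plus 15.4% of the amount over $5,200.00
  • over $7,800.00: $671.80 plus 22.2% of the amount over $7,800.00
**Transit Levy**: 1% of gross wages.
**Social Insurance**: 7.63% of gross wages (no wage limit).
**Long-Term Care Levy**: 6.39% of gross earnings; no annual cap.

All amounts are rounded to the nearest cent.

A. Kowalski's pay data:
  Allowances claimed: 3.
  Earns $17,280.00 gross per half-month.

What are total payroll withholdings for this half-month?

Earnings Tax: taxable = $17,280.00 − 3×$286.00 = $16,422.00
  $671.80 + 22.2% × ($16,422.00 − $7,800.00) = $671.80 + 22.2% × $8,622.00 = $2,585.88
Transit Levy: 1% × $17,280.00 = $172.80
Social Insurance: 7.63% × $17,280.00 = $1,318.46
Long-Term Care Levy: 6.39% × $17,280.00 = $1,104.19
Total: $2,585.88 + $172.80 + $1,318.46 + $1,104.19 = $5,181.33

$5,181.33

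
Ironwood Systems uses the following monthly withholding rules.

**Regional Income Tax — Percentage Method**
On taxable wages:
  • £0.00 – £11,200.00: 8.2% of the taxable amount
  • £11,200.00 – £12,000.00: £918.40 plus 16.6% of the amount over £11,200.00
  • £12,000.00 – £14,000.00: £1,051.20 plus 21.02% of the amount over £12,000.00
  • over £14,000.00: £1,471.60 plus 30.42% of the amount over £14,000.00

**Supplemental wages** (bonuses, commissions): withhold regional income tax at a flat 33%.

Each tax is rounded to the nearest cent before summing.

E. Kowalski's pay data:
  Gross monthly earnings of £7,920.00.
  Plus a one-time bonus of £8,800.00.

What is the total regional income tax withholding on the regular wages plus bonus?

£3,553.44

Regional Income Tax: taxable = £7,920.00
  8.2% × £7,920.00 = £649.44
Supplemental (33% flat on bonus): 33% × £8,800.00 = £2,904.00
Total regional income tax: £649.44 + £2,904.00 = £3,553.44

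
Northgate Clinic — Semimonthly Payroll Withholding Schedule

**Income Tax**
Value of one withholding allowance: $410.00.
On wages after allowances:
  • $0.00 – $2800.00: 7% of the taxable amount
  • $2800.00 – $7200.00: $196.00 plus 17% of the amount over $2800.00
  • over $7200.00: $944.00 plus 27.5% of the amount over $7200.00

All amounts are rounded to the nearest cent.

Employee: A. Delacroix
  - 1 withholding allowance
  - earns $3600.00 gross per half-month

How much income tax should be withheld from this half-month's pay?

Income Tax: taxable = $3600.00 − 1×$410.00 = $3190.00
  $196.00 + 17% × ($3190.00 − $2800.00) = $196.00 + 17% × $390.00 = $262.30

$262.30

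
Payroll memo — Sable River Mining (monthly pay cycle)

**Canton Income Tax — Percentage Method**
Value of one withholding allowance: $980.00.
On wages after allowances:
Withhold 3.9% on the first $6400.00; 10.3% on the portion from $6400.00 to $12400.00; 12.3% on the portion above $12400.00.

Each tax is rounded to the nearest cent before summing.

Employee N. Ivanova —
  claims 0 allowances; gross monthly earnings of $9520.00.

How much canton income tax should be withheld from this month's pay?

Canton Income Tax: taxable = $9520.00
  $249.60 + 10.3% × ($9520.00 − $6400.00) = $249.60 + 10.3% × $3120.00 = $570.96

$570.96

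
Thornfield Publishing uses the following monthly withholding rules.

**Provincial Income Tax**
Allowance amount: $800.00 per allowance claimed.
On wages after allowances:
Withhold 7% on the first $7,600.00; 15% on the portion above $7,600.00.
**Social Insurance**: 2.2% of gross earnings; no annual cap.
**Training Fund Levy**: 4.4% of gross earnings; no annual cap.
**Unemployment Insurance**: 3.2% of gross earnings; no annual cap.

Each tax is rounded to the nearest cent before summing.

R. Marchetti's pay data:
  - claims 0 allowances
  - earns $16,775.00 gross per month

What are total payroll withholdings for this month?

$3,552.20

Provincial Income Tax: taxable = $16,775.00
  $532.00 + 15% × ($16,775.00 − $7,600.00) = $532.00 + 15% × $9,175.00 = $1,908.25
Social Insurance: 2.2% × $16,775.00 = $369.05
Training Fund Levy: 4.4% × $16,775.00 = $738.10
Unemployment Insurance: 3.2% × $16,775.00 = $536.80
Total: $1,908.25 + $369.05 + $738.10 + $536.80 = $3,552.20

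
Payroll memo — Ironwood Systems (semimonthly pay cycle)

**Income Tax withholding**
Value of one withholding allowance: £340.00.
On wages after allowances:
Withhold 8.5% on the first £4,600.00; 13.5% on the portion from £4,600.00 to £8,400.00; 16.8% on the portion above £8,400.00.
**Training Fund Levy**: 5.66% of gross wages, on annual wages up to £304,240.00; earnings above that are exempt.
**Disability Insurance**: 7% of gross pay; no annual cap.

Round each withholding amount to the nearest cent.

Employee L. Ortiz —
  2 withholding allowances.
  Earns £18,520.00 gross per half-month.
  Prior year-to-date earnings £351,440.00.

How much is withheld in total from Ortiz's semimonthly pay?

Income Tax: taxable = £18,520.00 − 2×£340.00 = £17,840.00
  £904.00 + 16.8% × (£17,840.00 − £8,400.00) = £904.00 + 16.8% × £9,440.00 = £2,489.92
Training Fund Levy: YTD £351,440.00 ≥ cap £304,240.00 → £0.00
Disability Insurance: 7% × £18,520.00 = £1,296.40
Total: £2,489.92 + £0.00 + £1,296.40 = £3,786.32

£3,786.32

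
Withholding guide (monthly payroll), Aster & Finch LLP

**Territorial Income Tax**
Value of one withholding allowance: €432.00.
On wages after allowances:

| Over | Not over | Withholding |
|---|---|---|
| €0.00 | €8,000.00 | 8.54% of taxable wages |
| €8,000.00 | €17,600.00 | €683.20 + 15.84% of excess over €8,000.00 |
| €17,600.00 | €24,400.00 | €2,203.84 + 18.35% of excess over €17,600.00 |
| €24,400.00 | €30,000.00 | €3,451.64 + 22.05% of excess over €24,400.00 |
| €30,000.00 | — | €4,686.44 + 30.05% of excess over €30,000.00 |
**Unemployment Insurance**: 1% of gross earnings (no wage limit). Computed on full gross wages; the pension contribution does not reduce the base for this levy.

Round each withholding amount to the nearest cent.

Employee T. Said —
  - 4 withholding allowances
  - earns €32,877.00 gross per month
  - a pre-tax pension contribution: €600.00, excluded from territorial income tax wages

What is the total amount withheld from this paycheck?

€5,180.18

Territorial Income Tax: taxable = €32,877.00 − €600.00 − 4×€432.00 = €30,549.00
  €4,686.44 + 30.05% × (€30,549.00 − €30,000.00) = €4,686.44 + 30.05% × €549.00 = €4,851.41
Unemployment Insurance: 1% × €32,877.00 = €328.77
Total: €4,851.41 + €328.77 = €5,180.18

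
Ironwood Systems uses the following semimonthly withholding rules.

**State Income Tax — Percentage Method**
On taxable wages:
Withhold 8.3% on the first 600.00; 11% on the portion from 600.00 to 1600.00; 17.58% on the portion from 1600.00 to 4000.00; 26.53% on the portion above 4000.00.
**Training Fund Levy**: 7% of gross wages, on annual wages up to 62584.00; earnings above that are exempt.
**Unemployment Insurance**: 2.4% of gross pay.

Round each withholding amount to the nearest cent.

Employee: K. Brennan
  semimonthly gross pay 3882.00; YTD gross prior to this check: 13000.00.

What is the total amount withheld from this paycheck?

925.89

State Income Tax: taxable = 3882.00
  159.80 + 17.58% × (3882.00 − 1600.00) = 159.80 + 17.58% × 2282.00 = 560.98
Training Fund Levy: 7% × 3882.00 = 271.74
Unemployment Insurance: 2.4% × 3882.00 = 93.17
Total: 560.98 + 271.74 + 93.17 = 925.89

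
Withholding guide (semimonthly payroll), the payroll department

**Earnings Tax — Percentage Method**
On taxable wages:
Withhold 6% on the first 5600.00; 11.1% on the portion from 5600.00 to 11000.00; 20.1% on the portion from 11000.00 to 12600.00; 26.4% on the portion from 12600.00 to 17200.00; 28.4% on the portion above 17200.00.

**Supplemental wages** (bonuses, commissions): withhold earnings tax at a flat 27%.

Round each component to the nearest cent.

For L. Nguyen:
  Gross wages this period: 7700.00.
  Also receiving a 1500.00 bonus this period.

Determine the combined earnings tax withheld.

Earnings Tax: taxable = 7700.00
  336.00 + 11.1% × (7700.00 − 5600.00) = 336.00 + 11.1% × 2100.00 = 569.10
Supplemental (27% flat on bonus): 27% × 1500.00 = 405.00
Total earnings tax: 569.10 + 405.00 = 974.10

974.10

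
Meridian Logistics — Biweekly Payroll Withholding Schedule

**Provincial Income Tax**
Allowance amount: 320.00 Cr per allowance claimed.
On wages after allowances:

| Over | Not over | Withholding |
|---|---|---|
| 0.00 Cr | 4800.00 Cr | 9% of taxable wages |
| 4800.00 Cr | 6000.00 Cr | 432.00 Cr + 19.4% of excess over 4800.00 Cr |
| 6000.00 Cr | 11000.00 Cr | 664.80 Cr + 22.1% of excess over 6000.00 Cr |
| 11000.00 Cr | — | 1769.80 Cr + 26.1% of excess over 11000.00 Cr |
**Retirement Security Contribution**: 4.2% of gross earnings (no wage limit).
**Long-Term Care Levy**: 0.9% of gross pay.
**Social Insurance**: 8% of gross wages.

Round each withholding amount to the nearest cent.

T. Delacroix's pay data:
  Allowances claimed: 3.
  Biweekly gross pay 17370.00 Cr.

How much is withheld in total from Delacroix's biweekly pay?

Provincial Income Tax: taxable = 17370.00 Cr − 3×320.00 Cr = 16410.00 Cr
  1769.80 Cr + 26.1% × (16410.00 Cr − 11000.00 Cr) = 1769.80 Cr + 26.1% × 5410.00 Cr = 3181.81 Cr
Retirement Security Contribution: 4.2% × 17370.00 Cr = 729.54 Cr
Long-Term Care Levy: 0.9% × 17370.00 Cr = 156.33 Cr
Social Insurance: 8% × 17370.00 Cr = 1389.60 Cr
Total: 3181.81 Cr + 729.54 Cr + 156.33 Cr + 1389.60 Cr = 5457.28 Cr

5457.28 Cr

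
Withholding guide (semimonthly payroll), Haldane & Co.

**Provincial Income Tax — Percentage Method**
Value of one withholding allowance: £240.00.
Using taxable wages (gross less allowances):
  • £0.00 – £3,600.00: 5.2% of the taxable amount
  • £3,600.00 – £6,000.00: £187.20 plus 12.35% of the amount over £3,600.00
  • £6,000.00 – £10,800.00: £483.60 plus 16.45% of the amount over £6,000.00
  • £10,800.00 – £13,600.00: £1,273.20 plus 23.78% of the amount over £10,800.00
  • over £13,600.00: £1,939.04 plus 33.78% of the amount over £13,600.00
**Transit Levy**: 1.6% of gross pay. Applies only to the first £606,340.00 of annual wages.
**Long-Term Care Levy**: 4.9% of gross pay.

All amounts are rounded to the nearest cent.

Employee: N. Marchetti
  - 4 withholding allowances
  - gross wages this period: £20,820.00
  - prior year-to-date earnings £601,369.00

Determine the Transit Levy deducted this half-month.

Transit Levy: cap £606,340.00 − YTD £601,369.00 = £4,971.00 subject; 1.6% × £4,971.00 = £79.54

£79.54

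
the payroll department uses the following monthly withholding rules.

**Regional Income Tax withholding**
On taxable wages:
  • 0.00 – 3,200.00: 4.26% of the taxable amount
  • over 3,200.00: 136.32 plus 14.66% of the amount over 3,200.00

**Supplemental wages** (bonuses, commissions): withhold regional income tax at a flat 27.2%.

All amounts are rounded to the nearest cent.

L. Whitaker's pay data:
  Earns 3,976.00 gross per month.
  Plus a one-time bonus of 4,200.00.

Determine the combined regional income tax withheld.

1,392.48

Regional Income Tax: taxable = 3,976.00
  136.32 + 14.66% × (3,976.00 − 3,200.00) = 136.32 + 14.66% × 776.00 = 250.08
Supplemental (27.2% flat on bonus): 27.2% × 4,200.00 = 1,142.40
Total regional income tax: 250.08 + 1,142.40 = 1,392.48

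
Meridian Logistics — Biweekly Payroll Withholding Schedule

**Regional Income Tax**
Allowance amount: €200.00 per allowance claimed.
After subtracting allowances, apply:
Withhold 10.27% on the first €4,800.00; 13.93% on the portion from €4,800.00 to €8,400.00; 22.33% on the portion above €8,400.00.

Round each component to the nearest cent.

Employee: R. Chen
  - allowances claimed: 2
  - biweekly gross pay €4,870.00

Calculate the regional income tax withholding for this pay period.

€459.07

Regional Income Tax: taxable = €4,870.00 − 2×€200.00 = €4,470.00
  10.27% × €4,470.00 = €459.07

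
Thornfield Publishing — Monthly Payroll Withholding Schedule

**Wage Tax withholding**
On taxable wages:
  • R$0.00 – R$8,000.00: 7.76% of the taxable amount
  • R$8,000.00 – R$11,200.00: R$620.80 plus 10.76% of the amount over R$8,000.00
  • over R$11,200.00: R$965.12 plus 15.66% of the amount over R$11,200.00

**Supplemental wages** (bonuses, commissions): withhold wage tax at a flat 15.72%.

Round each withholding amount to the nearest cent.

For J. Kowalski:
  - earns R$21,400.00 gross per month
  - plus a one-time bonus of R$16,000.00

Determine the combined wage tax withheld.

Wage Tax: taxable = R$21,400.00
  R$965.12 + 15.66% × (R$21,400.00 − R$11,200.00) = R$965.12 + 15.66% × R$10,200.00 = R$2,562.44
Supplemental (15.72% flat on bonus): 15.72% × R$16,000.00 = R$2,515.20
Total wage tax: R$2,562.44 + R$2,515.20 = R$5,077.64

R$5,077.64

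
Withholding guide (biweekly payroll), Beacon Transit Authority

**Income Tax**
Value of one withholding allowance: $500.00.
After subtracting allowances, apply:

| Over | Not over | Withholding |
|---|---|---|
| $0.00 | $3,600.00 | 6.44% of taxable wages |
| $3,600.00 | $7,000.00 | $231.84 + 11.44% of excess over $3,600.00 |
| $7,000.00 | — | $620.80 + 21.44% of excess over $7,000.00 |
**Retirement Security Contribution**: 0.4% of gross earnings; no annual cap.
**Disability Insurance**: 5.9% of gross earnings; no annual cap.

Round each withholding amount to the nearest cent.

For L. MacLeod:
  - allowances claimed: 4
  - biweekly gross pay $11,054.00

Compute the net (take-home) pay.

$9,296.41

Income Tax: taxable = $11,054.00 − 4×$500.00 = $9,054.00
  $620.80 + 21.44% × ($9,054.00 − $7,000.00) = $620.80 + 21.44% × $2,054.00 = $1,061.18
Retirement Security Contribution: 0.4% × $11,054.00 = $44.22
Disability Insurance: 5.9% × $11,054.00 = $652.19
Total withheld: $1,061.18 + $44.22 + $652.19 = $1,757.59
Net pay: $11,054.00 − $1,757.59 = $9,296.41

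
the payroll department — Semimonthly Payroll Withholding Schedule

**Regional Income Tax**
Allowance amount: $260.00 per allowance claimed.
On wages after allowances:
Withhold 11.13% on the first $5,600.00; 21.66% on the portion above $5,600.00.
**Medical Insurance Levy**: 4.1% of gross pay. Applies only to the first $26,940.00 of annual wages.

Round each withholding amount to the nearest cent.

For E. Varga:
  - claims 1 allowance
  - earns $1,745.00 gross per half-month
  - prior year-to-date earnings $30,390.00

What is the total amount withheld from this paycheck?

$165.28

Regional Income Tax: taxable = $1,745.00 − 1×$260.00 = $1,485.00
  11.13% × $1,485.00 = $165.28
Medical Insurance Levy: YTD $30,390.00 ≥ cap $26,940.00 → $0.00
Total: $165.28 + $0.00 = $165.28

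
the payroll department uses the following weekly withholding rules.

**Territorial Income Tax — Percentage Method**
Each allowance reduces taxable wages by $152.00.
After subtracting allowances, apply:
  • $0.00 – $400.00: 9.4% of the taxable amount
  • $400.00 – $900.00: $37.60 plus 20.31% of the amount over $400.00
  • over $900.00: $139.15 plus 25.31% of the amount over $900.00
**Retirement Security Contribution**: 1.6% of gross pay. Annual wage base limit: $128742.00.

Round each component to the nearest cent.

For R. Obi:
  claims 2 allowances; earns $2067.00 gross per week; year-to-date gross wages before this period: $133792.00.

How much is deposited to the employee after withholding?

$1709.42

Territorial Income Tax: taxable = $2067.00 − 2×$152.00 = $1763.00
  $139.15 + 25.31% × ($1763.00 − $900.00) = $139.15 + 25.31% × $863.00 = $357.58
Retirement Security Contribution: YTD $133792.00 ≥ cap $128742.00 → $0.00
Total withheld: $357.58 + $0.00 = $357.58
Net pay: $2067.00 − $357.58 = $1709.42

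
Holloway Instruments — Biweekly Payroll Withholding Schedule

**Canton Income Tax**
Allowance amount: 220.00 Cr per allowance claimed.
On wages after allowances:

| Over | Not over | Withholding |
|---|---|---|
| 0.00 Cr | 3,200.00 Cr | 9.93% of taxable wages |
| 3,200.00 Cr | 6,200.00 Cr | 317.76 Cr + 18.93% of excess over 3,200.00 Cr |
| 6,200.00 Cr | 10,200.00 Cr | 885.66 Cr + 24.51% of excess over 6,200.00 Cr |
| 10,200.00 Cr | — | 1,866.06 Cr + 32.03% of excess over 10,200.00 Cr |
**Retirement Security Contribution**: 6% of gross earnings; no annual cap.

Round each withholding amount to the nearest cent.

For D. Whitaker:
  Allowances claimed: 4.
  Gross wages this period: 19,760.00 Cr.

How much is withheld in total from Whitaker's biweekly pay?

Canton Income Tax: taxable = 19,760.00 Cr − 4×220.00 Cr = 18,880.00 Cr
  1,866.06 Cr + 32.03% × (18,880.00 Cr − 10,200.00 Cr) = 1,866.06 Cr + 32.03% × 8,680.00 Cr = 4,646.26 Cr
Retirement Security Contribution: 6% × 19,760.00 Cr = 1,185.60 Cr
Total: 4,646.26 Cr + 1,185.60 Cr = 5,831.86 Cr

5,831.86 Cr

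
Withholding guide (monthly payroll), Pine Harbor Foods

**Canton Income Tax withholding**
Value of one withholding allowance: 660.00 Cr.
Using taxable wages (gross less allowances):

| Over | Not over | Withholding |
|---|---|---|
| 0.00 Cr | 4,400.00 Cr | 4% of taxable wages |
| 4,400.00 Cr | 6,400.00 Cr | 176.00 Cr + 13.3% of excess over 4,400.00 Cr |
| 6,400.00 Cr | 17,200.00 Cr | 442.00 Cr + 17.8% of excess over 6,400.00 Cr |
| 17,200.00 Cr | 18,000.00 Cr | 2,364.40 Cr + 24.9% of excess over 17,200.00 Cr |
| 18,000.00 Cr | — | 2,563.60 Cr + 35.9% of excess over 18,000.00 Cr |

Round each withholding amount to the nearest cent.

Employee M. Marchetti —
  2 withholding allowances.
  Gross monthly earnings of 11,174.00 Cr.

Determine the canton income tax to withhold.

1,056.81 Cr

Canton Income Tax: taxable = 11,174.00 Cr − 2×660.00 Cr = 9,854.00 Cr
  442.00 Cr + 17.8% × (9,854.00 Cr − 6,400.00 Cr) = 442.00 Cr + 17.8% × 3,454.00 Cr = 1,056.81 Cr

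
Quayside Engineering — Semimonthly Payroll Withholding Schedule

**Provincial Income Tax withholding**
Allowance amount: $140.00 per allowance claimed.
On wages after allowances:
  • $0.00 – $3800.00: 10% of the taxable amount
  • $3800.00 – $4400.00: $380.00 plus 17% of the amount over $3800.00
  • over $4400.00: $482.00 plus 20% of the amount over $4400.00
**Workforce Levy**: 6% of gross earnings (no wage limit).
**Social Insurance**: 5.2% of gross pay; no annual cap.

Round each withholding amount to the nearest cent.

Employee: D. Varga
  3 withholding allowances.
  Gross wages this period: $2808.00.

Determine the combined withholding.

Provincial Income Tax: taxable = $2808.00 − 3×$140.00 = $2388.00
  10% × $2388.00 = $238.80
Workforce Levy: 6% × $2808.00 = $168.48
Social Insurance: 5.2% × $2808.00 = $146.02
Total: $238.80 + $168.48 + $146.02 = $553.30

$553.30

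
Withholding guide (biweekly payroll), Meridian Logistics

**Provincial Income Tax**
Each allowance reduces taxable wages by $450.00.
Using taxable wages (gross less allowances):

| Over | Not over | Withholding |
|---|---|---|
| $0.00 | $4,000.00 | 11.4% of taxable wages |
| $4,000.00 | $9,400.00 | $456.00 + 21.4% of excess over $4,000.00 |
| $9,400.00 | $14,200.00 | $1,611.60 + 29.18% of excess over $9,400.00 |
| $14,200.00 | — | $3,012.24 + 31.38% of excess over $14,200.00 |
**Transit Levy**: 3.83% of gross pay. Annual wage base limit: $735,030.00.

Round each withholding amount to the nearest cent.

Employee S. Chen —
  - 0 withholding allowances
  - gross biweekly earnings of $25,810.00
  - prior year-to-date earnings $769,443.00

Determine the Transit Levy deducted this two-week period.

Transit Levy: YTD $769,443.00 ≥ cap $735,030.00 → $0.00

$0.00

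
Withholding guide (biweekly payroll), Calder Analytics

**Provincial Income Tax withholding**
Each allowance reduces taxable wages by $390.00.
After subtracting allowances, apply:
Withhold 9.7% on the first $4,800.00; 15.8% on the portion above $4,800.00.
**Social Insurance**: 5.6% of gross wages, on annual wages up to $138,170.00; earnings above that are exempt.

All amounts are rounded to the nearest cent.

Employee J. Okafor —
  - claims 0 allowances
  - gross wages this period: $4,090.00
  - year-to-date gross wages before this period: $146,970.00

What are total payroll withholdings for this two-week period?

$396.73

Provincial Income Tax: taxable = $4,090.00
  9.7% × $4,090.00 = $396.73
Social Insurance: YTD $146,970.00 ≥ cap $138,170.00 → $0.00
Total: $396.73 + $0.00 = $396.73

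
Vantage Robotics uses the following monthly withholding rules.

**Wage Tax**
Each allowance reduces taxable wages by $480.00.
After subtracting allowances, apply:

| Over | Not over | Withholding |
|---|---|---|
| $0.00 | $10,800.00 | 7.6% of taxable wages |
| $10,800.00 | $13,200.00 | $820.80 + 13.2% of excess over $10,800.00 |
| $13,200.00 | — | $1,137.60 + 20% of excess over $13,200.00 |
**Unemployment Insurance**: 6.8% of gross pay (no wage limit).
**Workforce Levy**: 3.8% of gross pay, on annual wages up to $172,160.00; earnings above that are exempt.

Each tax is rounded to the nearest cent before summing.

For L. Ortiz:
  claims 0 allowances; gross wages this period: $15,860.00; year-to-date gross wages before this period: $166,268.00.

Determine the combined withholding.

$2,971.98

Wage Tax: taxable = $15,860.00
  $1,137.60 + 20% × ($15,860.00 − $13,200.00) = $1,137.60 + 20% × $2,660.00 = $1,669.60
Unemployment Insurance: 6.8% × $15,860.00 = $1,078.48
Workforce Levy: cap $172,160.00 − YTD $166,268.00 = $5,892.00 subject; 3.8% × $5,892.00 = $223.90
Total: $1,669.60 + $1,078.48 + $223.90 = $2,971.98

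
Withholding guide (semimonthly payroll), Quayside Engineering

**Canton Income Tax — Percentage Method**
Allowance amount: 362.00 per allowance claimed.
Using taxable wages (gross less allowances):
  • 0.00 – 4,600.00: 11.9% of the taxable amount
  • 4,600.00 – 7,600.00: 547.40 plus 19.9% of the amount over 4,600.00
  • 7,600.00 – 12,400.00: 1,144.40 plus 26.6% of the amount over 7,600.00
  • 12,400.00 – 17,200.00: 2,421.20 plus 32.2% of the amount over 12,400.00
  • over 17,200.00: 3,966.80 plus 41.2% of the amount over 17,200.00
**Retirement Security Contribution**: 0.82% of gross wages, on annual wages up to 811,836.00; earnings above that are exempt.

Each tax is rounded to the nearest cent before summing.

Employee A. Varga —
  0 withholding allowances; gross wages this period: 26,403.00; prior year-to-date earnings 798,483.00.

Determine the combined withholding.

7,867.93

Canton Income Tax: taxable = 26,403.00
  3,966.80 + 41.2% × (26,403.00 − 17,200.00) = 3,966.80 + 41.2% × 9,203.00 = 7,758.44
Retirement Security Contribution: cap 811,836.00 − YTD 798,483.00 = 13,353.00 subject; 0.82% × 13,353.00 = 109.49
Total: 7,758.44 + 109.49 = 7,867.93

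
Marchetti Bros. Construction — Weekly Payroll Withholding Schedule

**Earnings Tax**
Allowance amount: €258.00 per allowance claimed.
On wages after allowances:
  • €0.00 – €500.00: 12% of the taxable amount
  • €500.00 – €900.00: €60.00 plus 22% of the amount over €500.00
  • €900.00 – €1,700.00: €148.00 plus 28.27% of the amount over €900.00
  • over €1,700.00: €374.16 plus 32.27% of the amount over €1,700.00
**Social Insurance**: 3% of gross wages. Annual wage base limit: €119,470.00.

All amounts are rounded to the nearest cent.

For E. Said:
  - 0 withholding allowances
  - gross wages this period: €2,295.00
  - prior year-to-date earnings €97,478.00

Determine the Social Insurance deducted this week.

€68.85

Social Insurance: 3% × €2,295.00 = €68.85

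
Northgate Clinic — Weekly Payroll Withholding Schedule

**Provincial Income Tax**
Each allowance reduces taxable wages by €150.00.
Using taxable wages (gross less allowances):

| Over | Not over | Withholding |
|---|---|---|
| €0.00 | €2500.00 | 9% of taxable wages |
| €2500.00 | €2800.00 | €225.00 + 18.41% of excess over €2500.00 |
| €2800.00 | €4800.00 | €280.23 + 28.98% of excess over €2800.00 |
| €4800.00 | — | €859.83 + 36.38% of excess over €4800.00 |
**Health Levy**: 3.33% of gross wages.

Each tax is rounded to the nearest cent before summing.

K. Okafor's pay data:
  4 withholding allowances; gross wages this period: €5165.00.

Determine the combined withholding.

€963.72

Provincial Income Tax: taxable = €5165.00 − 4×€150.00 = €4565.00
  €280.23 + 28.98% × (€4565.00 − €2800.00) = €280.23 + 28.98% × €1765.00 = €791.73
Health Levy: 3.33% × €5165.00 = €171.99
Total: €791.73 + €171.99 = €963.72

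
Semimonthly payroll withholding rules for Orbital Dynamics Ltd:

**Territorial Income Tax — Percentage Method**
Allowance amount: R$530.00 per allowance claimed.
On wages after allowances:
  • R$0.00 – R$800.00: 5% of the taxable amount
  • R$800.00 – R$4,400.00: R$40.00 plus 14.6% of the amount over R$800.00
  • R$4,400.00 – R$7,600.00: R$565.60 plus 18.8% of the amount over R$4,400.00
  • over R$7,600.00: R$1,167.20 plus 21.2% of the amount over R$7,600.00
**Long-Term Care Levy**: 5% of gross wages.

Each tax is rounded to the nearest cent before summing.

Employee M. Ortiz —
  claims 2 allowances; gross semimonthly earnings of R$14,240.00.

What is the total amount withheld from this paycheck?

R$3,062.16

Territorial Income Tax: taxable = R$14,240.00 − 2×R$530.00 = R$13,180.00
  R$1,167.20 + 21.2% × (R$13,180.00 − R$7,600.00) = R$1,167.20 + 21.2% × R$5,580.00 = R$2,350.16
Long-Term Care Levy: 5% × R$14,240.00 = R$712.00
Total: R$2,350.16 + R$712.00 = R$3,062.16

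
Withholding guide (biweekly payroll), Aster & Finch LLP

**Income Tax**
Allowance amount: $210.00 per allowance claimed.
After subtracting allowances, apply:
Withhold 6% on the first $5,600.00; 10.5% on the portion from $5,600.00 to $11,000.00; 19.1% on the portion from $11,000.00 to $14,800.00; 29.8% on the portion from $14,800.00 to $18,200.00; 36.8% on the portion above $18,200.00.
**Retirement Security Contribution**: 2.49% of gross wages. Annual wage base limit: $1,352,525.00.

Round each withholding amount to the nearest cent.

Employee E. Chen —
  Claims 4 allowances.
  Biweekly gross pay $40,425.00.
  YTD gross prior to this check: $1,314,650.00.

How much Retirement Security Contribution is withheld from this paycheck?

$943.09

Retirement Security Contribution: cap $1,352,525.00 − YTD $1,314,650.00 = $37,875.00 subject; 2.49% × $37,875.00 = $943.09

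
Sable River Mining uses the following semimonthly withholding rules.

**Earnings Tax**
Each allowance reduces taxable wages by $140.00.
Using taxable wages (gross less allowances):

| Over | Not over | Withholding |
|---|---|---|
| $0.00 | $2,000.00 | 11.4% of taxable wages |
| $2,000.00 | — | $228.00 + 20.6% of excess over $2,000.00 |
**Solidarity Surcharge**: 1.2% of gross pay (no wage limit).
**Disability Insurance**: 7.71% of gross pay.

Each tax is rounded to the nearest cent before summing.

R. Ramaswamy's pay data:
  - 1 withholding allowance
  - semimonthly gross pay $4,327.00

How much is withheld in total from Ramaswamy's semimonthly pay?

Earnings Tax: taxable = $4,327.00 − 1×$140.00 = $4,187.00
  $228.00 + 20.6% × ($4,187.00 − $2,000.00) = $228.00 + 20.6% × $2,187.00 = $678.52
Solidarity Surcharge: 1.2% × $4,327.00 = $51.92
Disability Insurance: 7.71% × $4,327.00 = $333.61
Total: $678.52 + $51.92 + $333.61 = $1,064.05

$1,064.05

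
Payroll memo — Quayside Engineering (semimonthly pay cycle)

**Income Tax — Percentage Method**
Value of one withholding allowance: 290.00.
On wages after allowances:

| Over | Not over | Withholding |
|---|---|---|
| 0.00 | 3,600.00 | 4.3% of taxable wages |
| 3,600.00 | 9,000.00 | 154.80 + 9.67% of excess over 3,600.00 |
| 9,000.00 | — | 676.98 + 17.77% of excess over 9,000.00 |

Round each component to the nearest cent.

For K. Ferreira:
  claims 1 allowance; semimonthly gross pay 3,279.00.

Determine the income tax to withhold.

Income Tax: taxable = 3,279.00 − 1×290.00 = 2,989.00
  4.3% × 2,989.00 = 128.53

128.53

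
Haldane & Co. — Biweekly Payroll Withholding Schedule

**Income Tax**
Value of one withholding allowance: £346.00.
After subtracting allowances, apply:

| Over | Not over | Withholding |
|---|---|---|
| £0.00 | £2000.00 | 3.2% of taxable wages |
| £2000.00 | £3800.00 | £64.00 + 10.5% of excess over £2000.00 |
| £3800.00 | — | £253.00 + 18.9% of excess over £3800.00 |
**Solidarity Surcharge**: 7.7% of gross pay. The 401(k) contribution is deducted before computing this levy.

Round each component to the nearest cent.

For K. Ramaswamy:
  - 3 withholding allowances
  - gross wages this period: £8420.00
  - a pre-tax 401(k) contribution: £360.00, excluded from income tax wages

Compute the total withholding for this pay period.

Income Tax: taxable = £8420.00 − £360.00 − 3×£346.00 = £7022.00
  £253.00 + 18.9% × (£7022.00 − £3800.00) = £253.00 + 18.9% × £3222.00 = £861.96
Solidarity Surcharge: 7.7% × £8060.00 = £620.62
Total: £861.96 + £620.62 = £1482.58

£1482.58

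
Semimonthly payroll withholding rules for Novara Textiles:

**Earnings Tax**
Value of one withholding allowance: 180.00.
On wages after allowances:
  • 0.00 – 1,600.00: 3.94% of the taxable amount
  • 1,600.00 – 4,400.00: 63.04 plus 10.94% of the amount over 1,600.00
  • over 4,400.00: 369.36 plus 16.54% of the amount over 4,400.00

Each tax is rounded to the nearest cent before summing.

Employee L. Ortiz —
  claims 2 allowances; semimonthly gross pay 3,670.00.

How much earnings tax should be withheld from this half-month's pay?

250.11

Earnings Tax: taxable = 3,670.00 − 2×180.00 = 3,310.00
  63.04 + 10.94% × (3,310.00 − 1,600.00) = 63.04 + 10.94% × 1,710.00 = 250.11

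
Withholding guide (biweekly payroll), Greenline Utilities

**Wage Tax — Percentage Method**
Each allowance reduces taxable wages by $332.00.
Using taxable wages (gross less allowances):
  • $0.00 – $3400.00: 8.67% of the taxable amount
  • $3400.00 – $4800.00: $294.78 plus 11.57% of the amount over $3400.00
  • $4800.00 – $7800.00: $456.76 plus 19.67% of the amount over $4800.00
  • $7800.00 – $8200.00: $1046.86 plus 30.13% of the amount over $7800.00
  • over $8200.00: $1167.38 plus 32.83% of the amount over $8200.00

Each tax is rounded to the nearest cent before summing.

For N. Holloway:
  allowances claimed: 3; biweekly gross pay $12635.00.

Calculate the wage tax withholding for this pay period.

Wage Tax: taxable = $12635.00 − 3×$332.00 = $11639.00
  $1167.38 + 32.83% × ($11639.00 − $8200.00) = $1167.38 + 32.83% × $3439.00 = $2296.40

$2296.40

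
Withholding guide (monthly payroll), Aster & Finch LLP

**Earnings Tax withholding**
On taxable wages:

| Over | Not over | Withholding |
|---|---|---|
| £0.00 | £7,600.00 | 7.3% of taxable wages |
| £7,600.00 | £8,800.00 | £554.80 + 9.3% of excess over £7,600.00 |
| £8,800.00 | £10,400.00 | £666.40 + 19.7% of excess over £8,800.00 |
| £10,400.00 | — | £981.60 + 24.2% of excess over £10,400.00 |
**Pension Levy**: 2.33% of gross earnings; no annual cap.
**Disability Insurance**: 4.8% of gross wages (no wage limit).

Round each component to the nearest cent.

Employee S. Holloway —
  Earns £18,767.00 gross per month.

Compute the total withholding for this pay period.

Earnings Tax: taxable = £18,767.00
  £981.60 + 24.2% × (£18,767.00 − £10,400.00) = £981.60 + 24.2% × £8,367.00 = £3,006.41
Pension Levy: 2.33% × £18,767.00 = £437.27
Disability Insurance: 4.8% × £18,767.00 = £900.82
Total: £3,006.41 + £437.27 + £900.82 = £4,344.50

£4,344.50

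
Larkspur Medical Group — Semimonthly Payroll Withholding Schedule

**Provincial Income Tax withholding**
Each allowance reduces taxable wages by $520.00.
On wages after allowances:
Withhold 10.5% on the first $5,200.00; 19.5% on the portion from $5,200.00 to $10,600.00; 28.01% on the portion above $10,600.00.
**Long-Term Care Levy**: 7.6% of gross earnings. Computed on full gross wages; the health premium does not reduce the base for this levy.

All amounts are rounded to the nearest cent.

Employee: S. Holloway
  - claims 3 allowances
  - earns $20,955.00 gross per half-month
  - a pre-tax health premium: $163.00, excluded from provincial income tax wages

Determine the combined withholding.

Provincial Income Tax: taxable = $20,955.00 − $163.00 − 3×$520.00 = $19,232.00
  $1,599.00 + 28.01% × ($19,232.00 − $10,600.00) = $1,599.00 + 28.01% × $8,632.00 = $4,016.82
Long-Term Care Levy: 7.6% × $20,955.00 = $1,592.58
Total: $4,016.82 + $1,592.58 = $5,609.40

$5,609.40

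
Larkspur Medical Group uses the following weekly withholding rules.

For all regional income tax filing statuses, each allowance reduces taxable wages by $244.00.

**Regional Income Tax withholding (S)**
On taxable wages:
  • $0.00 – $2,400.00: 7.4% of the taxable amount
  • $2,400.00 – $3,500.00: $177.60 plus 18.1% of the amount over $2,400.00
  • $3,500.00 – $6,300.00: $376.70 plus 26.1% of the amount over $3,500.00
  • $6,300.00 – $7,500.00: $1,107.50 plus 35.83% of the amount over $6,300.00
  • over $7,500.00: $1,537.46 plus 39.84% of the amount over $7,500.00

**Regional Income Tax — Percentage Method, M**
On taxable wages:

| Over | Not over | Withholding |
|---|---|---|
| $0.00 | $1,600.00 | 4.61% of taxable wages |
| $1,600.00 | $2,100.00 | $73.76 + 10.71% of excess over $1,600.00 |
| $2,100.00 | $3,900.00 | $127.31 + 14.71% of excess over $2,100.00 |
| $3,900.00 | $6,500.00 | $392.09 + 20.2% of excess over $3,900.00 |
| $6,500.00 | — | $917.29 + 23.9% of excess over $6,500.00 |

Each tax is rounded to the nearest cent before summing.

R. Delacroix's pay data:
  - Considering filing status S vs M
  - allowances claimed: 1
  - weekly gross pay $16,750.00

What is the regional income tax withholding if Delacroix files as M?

$3,308.72

Regional Income Tax (M): taxable = $16,750.00 − 1×$244.00 = $16,506.00
  $917.29 + 23.9% × ($16,506.00 − $6,500.00) = $917.29 + 23.9% × $10,006.00 = $3,308.72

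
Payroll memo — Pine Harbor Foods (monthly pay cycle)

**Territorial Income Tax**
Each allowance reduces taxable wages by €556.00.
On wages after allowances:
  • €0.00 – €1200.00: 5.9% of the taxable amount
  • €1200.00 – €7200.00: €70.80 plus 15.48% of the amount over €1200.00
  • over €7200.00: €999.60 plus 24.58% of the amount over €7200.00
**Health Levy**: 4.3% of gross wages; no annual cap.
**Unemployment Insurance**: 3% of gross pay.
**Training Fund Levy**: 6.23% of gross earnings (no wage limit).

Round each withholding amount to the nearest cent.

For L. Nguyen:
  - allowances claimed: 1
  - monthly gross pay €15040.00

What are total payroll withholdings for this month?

€4824.92

Territorial Income Tax: taxable = €15040.00 − 1×€556.00 = €14484.00
  €999.60 + 24.58% × (€14484.00 − €7200.00) = €999.60 + 24.58% × €7284.00 = €2790.01
Health Levy: 4.3% × €15040.00 = €646.72
Unemployment Insurance: 3% × €15040.00 = €451.20
Training Fund Levy: 6.23% × €15040.00 = €936.99
Total: €2790.01 + €646.72 + €451.20 + €936.99 = €4824.92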